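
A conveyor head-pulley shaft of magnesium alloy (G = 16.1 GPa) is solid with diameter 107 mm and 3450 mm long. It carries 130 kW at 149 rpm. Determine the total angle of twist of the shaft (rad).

ω = 2π·149/60 = 15.60 rad/s, so T = P/ω = 130×10³ / 15.60 = 8332 N·m.
J = πd⁴/32 = π(0.107)⁴/32 = 1.287×10^-5 m⁴.
θ = T·L/(G·J) = 8332 × 3.45 / (16.1×10⁹ × 1.287×10^-5) = 0.1387 rad.

0.139 rad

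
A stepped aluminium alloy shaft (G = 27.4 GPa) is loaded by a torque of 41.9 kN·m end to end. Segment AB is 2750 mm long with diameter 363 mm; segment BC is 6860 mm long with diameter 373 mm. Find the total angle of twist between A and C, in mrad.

J_AB = π(0.363)⁴/32 = 1.70×10^-3 m⁴; J_BC = π(0.373)⁴/32 = 1.90×10^-3 m⁴.
θ = (T/G)·Σ L_i/J_i = (41900/27.4×10⁹)·(2.75/1.70×10^-3 + 6.86/1.90×10^-3) = 7.987×10^-3 rad.

7.99 mrad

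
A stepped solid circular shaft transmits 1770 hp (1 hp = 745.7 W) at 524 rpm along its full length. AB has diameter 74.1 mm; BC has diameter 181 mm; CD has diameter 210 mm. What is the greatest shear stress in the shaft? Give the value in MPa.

ω = 2π·524/60 = 54.87 rad/s, so T = P/ω = 1770×745.7 / 54.87 = 24050 N·m.
Under the same torque, τ_max = 16T/(πd³) is largest where d is smallest — segment AB (d = 74.1 mm).
τ_max = 16·24050/(π·(0.0741)³) = 3.011×10^8 Pa.

301 MPa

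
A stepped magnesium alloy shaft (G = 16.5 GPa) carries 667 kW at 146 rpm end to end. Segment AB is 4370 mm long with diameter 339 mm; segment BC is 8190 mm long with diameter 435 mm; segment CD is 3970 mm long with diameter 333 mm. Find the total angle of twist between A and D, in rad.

0.0238 rad

ω = 2π·146/60 = 15.29 rad/s, so T = P/ω = 667×10³ / 15.29 = 43630 N·m.
J_AB = π(0.339)⁴/32 = 1.30×10^-3 m⁴; J_BC = π(0.435)⁴/32 = 3.52×10^-3 m⁴; J_CD = π(0.333)⁴/32 = 1.21×10^-3 m⁴.
θ = (T/G)·Σ L_i/J_i = (43630/16.5×10⁹)·(4.37/1.30×10^-3 + 8.19/3.52×10^-3 + 3.97/1.21×10^-3) = 0.02377 rad.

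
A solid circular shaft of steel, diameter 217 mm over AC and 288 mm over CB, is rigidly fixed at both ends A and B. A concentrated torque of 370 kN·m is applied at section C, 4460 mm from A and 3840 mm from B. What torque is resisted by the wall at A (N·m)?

Compatibility: T_A·a/J_AC = T_B·b/J_CB with T_A + T_B = T₀.
J_AC = 2.18×10^-4 m⁴, J_CB = 6.75×10^-4 m⁴, so T_A = T₀·(J_AC/a)/((J_AC/a)+(J_CB/b)) = 80370 N·m, T_B = 289600 N·m.

80400 N·m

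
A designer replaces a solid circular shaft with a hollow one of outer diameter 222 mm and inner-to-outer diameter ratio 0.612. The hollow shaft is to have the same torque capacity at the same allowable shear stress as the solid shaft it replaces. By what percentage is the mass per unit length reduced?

30.8 %

Equal τ_max and T ⇒ the solid shaft needs d_s³ = d_o³(1−k⁴), so d_s = 222·(1−0.612⁴)^(1/3) = 211.1 mm.
Area ratio A_h/A_s = d_o²(1−k²)/d_s² = (1−k²)/(1−k⁴)^(2/3) = 0.6918.
Mass saving = 1 − 0.6918 = 30.8 %.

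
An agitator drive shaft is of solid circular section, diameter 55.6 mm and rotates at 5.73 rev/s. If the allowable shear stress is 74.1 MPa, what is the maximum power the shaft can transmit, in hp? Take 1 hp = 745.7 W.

J = πd⁴/32 = π(0.0556)⁴/32 = 9.382×10^-7 m⁴.
T_max = τ_allow·J/r = 7.41×10^7 × 9.382×10^-7 / 0.0278 = 2501 N·m.
ω = 2π·5.73 = 36.00 rad/s, so P_max = T_max·ω = 9.003×10^4 W.

121 hp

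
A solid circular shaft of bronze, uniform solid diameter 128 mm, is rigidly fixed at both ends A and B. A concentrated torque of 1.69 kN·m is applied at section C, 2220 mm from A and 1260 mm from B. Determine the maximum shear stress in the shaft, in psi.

380 psi

With uniform GJ and both ends fixed, compatibility θ_AC = θ_CB gives T_A·a = T_B·b, together with T_A + T_B = T₀.
T_A = T₀·b/(a+b) = 1690·1260/3480 = 611.9 N·m; T_B = 1078 N·m.
τ in each portion: τ_AC = 1.49×10^6 Pa, τ_CB = 2.62×10^6 Pa; maximum is in CB.
τ_max = T_CB·r/J = 1078·0.0640/2.64×10^-5 = 2.618×10^6 Pa.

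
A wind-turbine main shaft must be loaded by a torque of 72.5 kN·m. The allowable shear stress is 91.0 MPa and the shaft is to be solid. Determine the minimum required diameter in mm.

For a solid shaft τ_max = 16T/(πd³), so d = (16T/(π τ_allow))^(1/3) = (16·72500/(π·9.10×10^7))^(1/3) = 0.1595 m.

159 mm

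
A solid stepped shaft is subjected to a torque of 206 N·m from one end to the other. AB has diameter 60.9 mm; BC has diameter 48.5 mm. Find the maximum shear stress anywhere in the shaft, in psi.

Under the same torque, τ_max = 16T/(πd³) is largest where d is smallest — segment BC (d = 48.5 mm).
τ_max = 16·206.0/(π·(0.0485)³) = 9.196×10^6 Pa.

1330 psi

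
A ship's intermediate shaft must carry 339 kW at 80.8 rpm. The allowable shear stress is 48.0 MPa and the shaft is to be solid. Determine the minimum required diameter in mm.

ω = 2π·80.8/60 = 8.461 rad/s, so T = P/ω = 339×10³ / 8.461 = 40060 N·m.
For a solid shaft τ_max = 16T/(πd³), so d = (16T/(π τ_allow))^(1/3) = (16·40060/(π·4.80×10^7))^(1/3) = 0.1620 m.

162 mm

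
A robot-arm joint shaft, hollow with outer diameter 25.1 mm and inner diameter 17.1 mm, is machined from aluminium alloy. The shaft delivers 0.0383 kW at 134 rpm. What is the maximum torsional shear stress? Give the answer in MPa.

ω = 2π·134/60 = 14.03 rad/s, so T = P/ω = 0.0383×10³ / 14.03 = 2.729 N·m.
J = π(d_o⁴ − d_i⁴)/32 = π(0.0251⁴ − 0.0171⁴)/32 = 3.057×10^-8 m⁴.
τ_max = T·r/J = 2.729 × 0.0126 / 3.057×10^-8 = 1.120×10^6 Pa.

1.12 MPa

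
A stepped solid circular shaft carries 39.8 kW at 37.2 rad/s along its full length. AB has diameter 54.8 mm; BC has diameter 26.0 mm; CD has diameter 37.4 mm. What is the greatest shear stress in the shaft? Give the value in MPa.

ω = 37.2 rad/s, so T = P/ω = 39.8×10³ / 37.20 = 1070 N·m.
Under the same torque, τ_max = 16T/(πd³) is largest where d is smallest — segment BC (d = 26.0 mm).
τ_max = 16·1070/(π·(0.0260)³) = 3.100×10^8 Pa.

310 MPa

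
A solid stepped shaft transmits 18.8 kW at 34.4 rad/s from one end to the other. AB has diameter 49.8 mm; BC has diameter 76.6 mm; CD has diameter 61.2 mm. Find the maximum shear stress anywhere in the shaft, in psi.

3270 psi

ω = 34.4 rad/s, so T = P/ω = 18.8×10³ / 34.40 = 546.5 N·m.
Under the same torque, τ_max = 16T/(πd³) is largest where d is smallest — segment AB (d = 49.8 mm).
τ_max = 16·546.5/(π·(0.0498)³) = 2.254×10^7 Pa.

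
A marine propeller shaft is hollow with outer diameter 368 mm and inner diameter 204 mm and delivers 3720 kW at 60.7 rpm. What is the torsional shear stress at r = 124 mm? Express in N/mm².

ω = 2π·60.7/60 = 6.356 rad/s, so T = P/ω = 3720×10³ / 6.356 = 585200 N·m.
J = π(d_o⁴ − d_i⁴)/32 = π(0.368⁴ − 0.204⁴)/32 = 1.630×10^-3 m⁴.
Shear stress varies linearly with radius: τ = T·r/J = 585200 × 0.124 / 1.630×10^-3 = 4.451×10^7 Pa.

44.5 N/mm²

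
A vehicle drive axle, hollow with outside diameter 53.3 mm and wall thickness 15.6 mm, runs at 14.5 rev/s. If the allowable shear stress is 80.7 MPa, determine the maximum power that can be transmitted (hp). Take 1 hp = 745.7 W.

J = π(d_o⁴ − d_i⁴)/32 = π(0.0533⁴ − 0.0221⁴)/32 = 7.689×10^-7 m⁴.
T_max = τ_allow·J/r = 8.07×10^7 × 7.689×10^-7 / 0.0267 = 2328 N·m.
ω = 2π·14.5 = 91.11 rad/s, so P_max = T_max·ω = 2.121×10^5 W.

284 hp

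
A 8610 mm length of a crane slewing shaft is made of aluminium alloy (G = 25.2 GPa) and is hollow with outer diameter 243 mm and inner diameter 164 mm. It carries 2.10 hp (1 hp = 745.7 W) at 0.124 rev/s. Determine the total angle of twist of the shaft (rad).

ω = 2π·0.124 = 0.7791 rad/s, so T = P/ω = 2.10×745.7 / 0.7791 = 2010 N·m.
J = π(d_o⁴ − d_i⁴)/32 = π(0.243⁴ − 0.164⁴)/32 = 2.713×10^-4 m⁴.
θ = T·L/(G·J) = 2010 × 8.61 / (25.2×10⁹ × 2.713×10^-4) = 2.531×10^-3 rad.

0.00253 rad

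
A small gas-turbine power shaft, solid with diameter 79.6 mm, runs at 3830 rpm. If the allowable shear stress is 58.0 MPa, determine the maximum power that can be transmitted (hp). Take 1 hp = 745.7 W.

3090 hp

J = πd⁴/32 = π(0.0796)⁴/32 = 3.941×10^-6 m⁴.
T_max = τ_allow·J/r = 5.80×10^7 × 3.941×10^-6 / 0.0398 = 5744 N·m.
ω = 2π·3830/60 = 401.1 rad/s, so P_max = T_max·ω = 2.304×10^6 W.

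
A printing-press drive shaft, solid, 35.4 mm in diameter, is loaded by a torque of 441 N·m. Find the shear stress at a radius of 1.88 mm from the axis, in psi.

J = πd⁴/32 = π(0.0354)⁴/32 = 1.542×10^-7 m⁴.
Shear stress varies linearly with radius: τ = T·r/J = 441.0 × 0.00188 / 1.542×10^-7 = 5.378×10^6 Pa.

780 psi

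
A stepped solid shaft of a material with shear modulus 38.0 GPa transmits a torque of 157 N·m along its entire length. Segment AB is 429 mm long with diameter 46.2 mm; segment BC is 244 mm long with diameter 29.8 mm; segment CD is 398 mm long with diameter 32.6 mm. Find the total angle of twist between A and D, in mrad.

31.8 mrad

J_AB = π(0.0462)⁴/32 = 4.47×10^-7 m⁴; J_BC = π(0.0298)⁴/32 = 7.74×10^-8 m⁴; J_CD = π(0.0326)⁴/32 = 1.11×10^-7 m⁴.
θ = (T/G)·Σ L_i/J_i = (157.0/38.0×10⁹)·(0.429/4.47×10^-7 + 0.244/7.74×10^-8 + 0.398/1.11×10^-7) = 0.03181 rad.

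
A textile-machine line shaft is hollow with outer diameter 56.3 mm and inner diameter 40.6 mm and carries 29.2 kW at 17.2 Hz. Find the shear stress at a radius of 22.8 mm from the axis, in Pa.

8.56e6 Pa

ω = 2π·17.2 = 108.1 rad/s, so T = P/ω = 29.2×10³ / 108.1 = 270.2 N·m.
J = π(d_o⁴ − d_i⁴)/32 = π(0.0563⁴ − 0.0406⁴)/32 = 7.196×10^-7 m⁴.
Shear stress varies linearly with radius: τ = T·r/J = 270.2 × 0.0228 / 7.196×10^-7 = 8.561×10^6 Pa.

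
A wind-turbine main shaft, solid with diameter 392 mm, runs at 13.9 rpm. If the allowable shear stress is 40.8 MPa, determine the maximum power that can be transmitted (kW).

702 kW

J = πd⁴/32 = π(0.392)⁴/32 = 2.318×10^-3 m⁴.
T_max = τ_allow·J/r = 4.08×10^7 × 2.318×10^-3 / 0.196 = 482600 N·m.
ω = 2π·13.9/60 = 1.456 rad/s, so P_max = T_max·ω = 7.024×10^5 W.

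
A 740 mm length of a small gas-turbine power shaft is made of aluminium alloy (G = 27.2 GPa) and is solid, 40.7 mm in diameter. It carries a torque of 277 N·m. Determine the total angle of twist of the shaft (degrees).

J = πd⁴/32 = π(0.0407)⁴/32 = 2.694×10^-7 m⁴.
θ = T·L/(G·J) = 277.0 × 0.740 / (27.2×10⁹ × 2.694×10^-7) = 0.02797 rad.

1.60°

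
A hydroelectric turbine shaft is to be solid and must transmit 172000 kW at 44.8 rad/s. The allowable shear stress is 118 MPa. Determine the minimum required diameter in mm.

ω = 44.8 rad/s, so T = P/ω = 172000×10³ / 44.80 = 3.839e6 N·m.
For a solid shaft τ_max = 16T/(πd³), so d = (16T/(π τ_allow))^(1/3) = (16·3.839e6/(π·1.18×10^8))^(1/3) = 0.5493 m.

549 mm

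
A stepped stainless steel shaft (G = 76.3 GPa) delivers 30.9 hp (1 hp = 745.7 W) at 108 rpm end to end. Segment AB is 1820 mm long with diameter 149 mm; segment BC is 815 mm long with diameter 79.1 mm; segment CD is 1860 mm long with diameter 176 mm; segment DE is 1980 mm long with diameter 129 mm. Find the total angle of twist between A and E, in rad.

ω = 2π·108/60 = 11.31 rad/s, so T = P/ω = 30.9×745.7 / 11.31 = 2037 N·m.
J_AB = π(0.149)⁴/32 = 4.84×10^-5 m⁴; J_BC = π(0.0791)⁴/32 = 3.84×10^-6 m⁴; J_CD = π(0.176)⁴/32 = 9.42×10^-5 m⁴; J_DE = π(0.129)⁴/32 = 2.72×10^-5 m⁴.
θ = (T/G)·Σ L_i/J_i = (2037/76.3×10⁹)·(1.82/4.84×10^-5 + 0.815/3.84×10^-6 + 1.86/9.42×10^-5 + 1.98/2.72×10^-5) = 9.139×10^-3 rad.

0.00914 rad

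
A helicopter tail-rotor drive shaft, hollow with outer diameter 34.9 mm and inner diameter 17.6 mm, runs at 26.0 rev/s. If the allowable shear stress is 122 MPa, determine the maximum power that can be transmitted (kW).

J = π(d_o⁴ − d_i⁴)/32 = π(0.0349⁴ − 0.0176⁴)/32 = 1.362×10^-7 m⁴.
T_max = τ_allow·J/r = 1.22×10^8 × 1.362×10^-7 / 0.0175 = 952.4 N·m.
ω = 2π·26.0 = 163.4 rad/s, so P_max = T_max·ω = 1.556×10^5 W.

156 kW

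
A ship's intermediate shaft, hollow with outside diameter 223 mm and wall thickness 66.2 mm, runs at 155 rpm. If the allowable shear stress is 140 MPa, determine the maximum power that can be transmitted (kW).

J = π(d_o⁴ − d_i⁴)/32 = π(0.223⁴ − 0.0906⁴)/32 = 2.362×10^-4 m⁴.
T_max = τ_allow·J/r = 1.40×10^8 × 2.362×10^-4 / 0.112 = 296500 N·m.
ω = 2π·155/60 = 16.23 rad/s, so P_max = T_max·ω = 4.813×10^6 W.

4810 kW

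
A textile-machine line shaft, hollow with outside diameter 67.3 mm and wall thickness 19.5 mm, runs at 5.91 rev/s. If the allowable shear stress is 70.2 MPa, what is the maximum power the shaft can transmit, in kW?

J = π(d_o⁴ − d_i⁴)/32 = π(0.0673⁴ − 0.0283⁴)/32 = 1.951×10^-6 m⁴.
T_max = τ_allow·J/r = 7.02×10^7 × 1.951×10^-6 / 0.0336 = 4070 N·m.
ω = 2π·5.91 = 37.13 rad/s, so P_max = T_max·ω = 1.511×10^5 W.

151 kW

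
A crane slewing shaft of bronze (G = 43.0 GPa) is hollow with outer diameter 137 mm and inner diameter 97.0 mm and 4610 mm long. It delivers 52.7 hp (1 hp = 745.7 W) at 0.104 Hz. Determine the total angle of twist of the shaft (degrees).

ω = 2π·0.104 = 0.6535 rad/s, so T = P/ω = 52.7×745.7 / 0.6535 = 60140 N·m.
J = π(d_o⁴ − d_i⁴)/32 = π(0.137⁴ − 0.0970⁴)/32 = 2.589×10^-5 m⁴.
θ = T·L/(G·J) = 60140 × 4.61 / (43.0×10⁹ × 2.589×10^-5) = 0.2490 rad.

14.3°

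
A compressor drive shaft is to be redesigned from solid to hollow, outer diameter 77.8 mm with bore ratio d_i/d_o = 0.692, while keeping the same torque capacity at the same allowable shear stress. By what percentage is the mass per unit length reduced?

Equal τ_max and T ⇒ the solid shaft needs d_s³ = d_o³(1−k⁴), so d_s = 77.8·(1−0.692⁴)^(1/3) = 71.33 mm.
Area ratio A_h/A_s = d_o²(1−k²)/d_s² = (1−k²)/(1−k⁴)^(2/3) = 0.6200.
Mass saving = 1 − 0.6200 = 38.0 %.

38.0 %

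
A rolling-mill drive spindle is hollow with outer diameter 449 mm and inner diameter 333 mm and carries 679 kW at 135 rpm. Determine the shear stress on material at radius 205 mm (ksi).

ω = 2π·135/60 = 14.14 rad/s, so T = P/ω = 679×10³ / 14.14 = 48030 N·m.
J = π(d_o⁴ − d_i⁴)/32 = π(0.449⁴ − 0.333⁴)/32 = 2.783×10^-3 m⁴.
Shear stress varies linearly with radius: τ = T·r/J = 48030 × 0.205 / 2.783×10^-3 = 3.538×10^6 Pa.

0.513 ksi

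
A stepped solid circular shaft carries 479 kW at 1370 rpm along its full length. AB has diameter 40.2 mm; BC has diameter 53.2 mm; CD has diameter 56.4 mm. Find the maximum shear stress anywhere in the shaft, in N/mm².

ω = 2π·1370/60 = 143.5 rad/s, so T = P/ω = 479×10³ / 143.5 = 3339 N·m.
Under the same torque, τ_max = 16T/(πd³) is largest where d is smallest — segment AB (d = 40.2 mm).
τ_max = 16·3339/(π·(0.0402)³) = 2.617×10^8 Pa.

262 N/mm²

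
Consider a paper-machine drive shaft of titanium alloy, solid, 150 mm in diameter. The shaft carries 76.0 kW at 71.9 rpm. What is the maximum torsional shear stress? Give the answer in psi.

2210 psi

ω = 2π·71.9/60 = 7.529 rad/s, so T = P/ω = 76.0×10³ / 7.529 = 10090 N·m.
J = πd⁴/32 = π(0.150)⁴/32 = 4.970×10^-5 m⁴.
τ_max = T·r/J = 10090 × 0.0750 / 4.970×10^-5 = 1.523×10^7 Pa.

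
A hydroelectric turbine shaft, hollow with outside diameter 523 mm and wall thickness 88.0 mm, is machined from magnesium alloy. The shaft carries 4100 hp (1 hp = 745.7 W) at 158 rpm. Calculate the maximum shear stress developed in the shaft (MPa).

8.16 MPa

ω = 2π·158/60 = 16.55 rad/s, so T = P/ω = 4100×745.7 / 16.55 = 184800 N·m.
J = π(d_o⁴ − d_i⁴)/32 = π(0.523⁴ − 0.347⁴)/32 = 5.922×10^-3 m⁴.
τ_max = T·r/J = 184800 × 0.262 / 5.922×10^-3 = 8.160×10^6 Pa.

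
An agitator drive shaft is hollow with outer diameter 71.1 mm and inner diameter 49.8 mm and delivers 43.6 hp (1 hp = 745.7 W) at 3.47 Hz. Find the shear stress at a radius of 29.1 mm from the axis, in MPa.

22.8 MPa

ω = 2π·3.47 = 21.80 rad/s, so T = P/ω = 43.6×745.7 / 21.80 = 1491 N·m.
J = π(d_o⁴ − d_i⁴)/32 = π(0.0711⁴ − 0.0498⁴)/32 = 1.905×10^-6 m⁴.
Shear stress varies linearly with radius: τ = T·r/J = 1491 × 0.0291 / 1.905×10^-6 = 2.278×10^7 Pa.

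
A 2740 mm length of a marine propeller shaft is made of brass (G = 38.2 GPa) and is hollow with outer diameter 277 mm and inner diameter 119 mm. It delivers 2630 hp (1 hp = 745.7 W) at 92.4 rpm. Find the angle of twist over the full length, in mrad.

26.0 mrad

ω = 2π·92.4/60 = 9.676 rad/s, so T = P/ω = 2630×745.7 / 9.676 = 202700 N·m.
J = π(d_o⁴ − d_i⁴)/32 = π(0.277⁴ − 0.119⁴)/32 = 5.583×10^-4 m⁴.
θ = T·L/(G·J) = 202700 × 2.74 / (38.2×10⁹ × 5.583×10^-4) = 0.02604 rad.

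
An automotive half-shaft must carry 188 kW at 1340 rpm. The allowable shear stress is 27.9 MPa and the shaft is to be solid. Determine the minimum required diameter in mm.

62.5 mm

ω = 2π·1340/60 = 140.3 rad/s, so T = P/ω = 188×10³ / 140.3 = 1340 N·m.
For a solid shaft τ_max = 16T/(πd³), so d = (16T/(π τ_allow))^(1/3) = (16·1340/(π·2.79×10^7))^(1/3) = 0.06254 m.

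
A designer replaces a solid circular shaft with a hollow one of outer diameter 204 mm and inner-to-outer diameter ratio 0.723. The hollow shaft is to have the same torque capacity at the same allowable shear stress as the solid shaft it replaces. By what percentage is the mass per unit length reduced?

Equal τ_max and T ⇒ the solid shaft needs d_s³ = d_o³(1−k⁴), so d_s = 204·(1−0.723⁴)^(1/3) = 183.4 mm.
Area ratio A_h/A_s = d_o²(1−k²)/d_s² = (1−k²)/(1−k⁴)^(2/3) = 0.5904.
Mass saving = 1 − 0.5904 = 41.0 %.

41.0 %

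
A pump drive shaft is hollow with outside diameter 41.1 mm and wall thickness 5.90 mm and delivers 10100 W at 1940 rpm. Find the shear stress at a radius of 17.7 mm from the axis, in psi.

ω = 2π·1940/60 = 203.2 rad/s, so T = P/ω = 10100 / 203.2 = 49.72 N·m.
J = π(d_o⁴ − d_i⁴)/32 = π(0.0411⁴ − 0.0293⁴)/32 = 2.078×10^-7 m⁴.
Shear stress varies linearly with radius: τ = T·r/J = 49.72 × 0.0177 / 2.078×10^-7 = 4.235×10^6 Pa.

614 psi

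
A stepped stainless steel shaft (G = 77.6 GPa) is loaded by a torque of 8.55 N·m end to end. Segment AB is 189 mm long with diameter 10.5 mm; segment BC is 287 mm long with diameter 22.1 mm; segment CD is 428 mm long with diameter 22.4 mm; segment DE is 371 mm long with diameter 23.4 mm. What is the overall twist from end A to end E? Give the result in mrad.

J_AB = π(0.0105)⁴/32 = 1.19×10^-9 m⁴; J_BC = π(0.0221)⁴/32 = 2.34×10^-8 m⁴; J_CD = π(0.0224)⁴/32 = 2.47×10^-8 m⁴; J_DE = π(0.0234)⁴/32 = 2.94×10^-8 m⁴.
θ = (T/G)·Σ L_i/J_i = (8.550/77.6×10⁹)·(0.189/1.19×10^-9 + 0.287/2.34×10^-8 + 0.428/2.47×10^-8 + 0.371/2.94×10^-8) = 0.02210 rad.

22.1 mrad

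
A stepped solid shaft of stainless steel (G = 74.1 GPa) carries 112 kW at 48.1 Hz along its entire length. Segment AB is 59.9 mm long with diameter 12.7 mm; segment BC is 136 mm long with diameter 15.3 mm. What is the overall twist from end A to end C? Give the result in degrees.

14.0°

ω = 2π·48.1 = 302.2 rad/s, so T = P/ω = 112×10³ / 302.2 = 370.6 N·m.
J_AB = π(0.0127)⁴/32 = 2.55×10^-9 m⁴; J_BC = π(0.0153)⁴/32 = 5.38×10^-9 m⁴.
θ = (T/G)·Σ L_i/J_i = (370.6/74.1×10⁹)·(0.0599/2.55×10^-9 + 0.136/5.38×10^-9) = 0.2437 rad.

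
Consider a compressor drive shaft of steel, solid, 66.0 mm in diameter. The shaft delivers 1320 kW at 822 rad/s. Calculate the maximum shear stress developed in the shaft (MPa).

28.4 MPa

ω = 822 rad/s, so T = P/ω = 1320×10³ / 822.0 = 1606 N·m.
J = πd⁴/32 = π(0.0660)⁴/32 = 1.863×10^-6 m⁴.
τ_max = T·r/J = 1606 × 0.0330 / 1.863×10^-6 = 2.845×10^7 Pa.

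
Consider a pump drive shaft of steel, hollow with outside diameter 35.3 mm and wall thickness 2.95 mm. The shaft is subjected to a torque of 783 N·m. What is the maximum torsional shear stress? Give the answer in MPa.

J = π(d_o⁴ − d_i⁴)/32 = π(0.0353⁴ − 0.0294⁴)/32 = 7.909×10^-8 m⁴.
τ_max = T·r/J = 783.0 × 0.0176 / 7.909×10^-8 = 1.747×10^8 Pa.

175 MPa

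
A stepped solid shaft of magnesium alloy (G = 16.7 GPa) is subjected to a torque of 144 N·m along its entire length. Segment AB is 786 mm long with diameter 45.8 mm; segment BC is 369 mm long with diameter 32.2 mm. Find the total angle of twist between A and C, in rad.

0.0458 rad

J_AB = π(0.0458)⁴/32 = 4.32×10^-7 m⁴; J_BC = π(0.0322)⁴/32 = 1.06×10^-7 m⁴.
θ = (T/G)·Σ L_i/J_i = (144.0/16.7×10⁹)·(0.786/4.32×10^-7 + 0.369/1.06×10^-7) = 0.04584 rad.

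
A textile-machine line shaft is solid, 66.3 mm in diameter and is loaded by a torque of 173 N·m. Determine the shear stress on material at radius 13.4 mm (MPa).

1.22 MPa

J = πd⁴/32 = π(0.0663)⁴/32 = 1.897×10^-6 m⁴.
Shear stress varies linearly with radius: τ = T·r/J = 173.0 × 0.0134 / 1.897×10^-6 = 1.222×10^6 Pa.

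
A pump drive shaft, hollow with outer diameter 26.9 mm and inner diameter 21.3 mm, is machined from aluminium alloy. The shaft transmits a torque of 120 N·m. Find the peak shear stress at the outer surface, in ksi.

7.50 ksi

J = π(d_o⁴ − d_i⁴)/32 = π(0.0269⁴ − 0.0213⁴)/32 = 3.120×10^-8 m⁴.
τ_max = T·r/J = 120.0 × 0.0135 / 3.120×10^-8 = 5.173×10^7 Pa.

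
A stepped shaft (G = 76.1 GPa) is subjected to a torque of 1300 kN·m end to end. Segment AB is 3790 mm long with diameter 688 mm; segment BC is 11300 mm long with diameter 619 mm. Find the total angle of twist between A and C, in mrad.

J_AB = π(0.688)⁴/32 = 0.0220 m⁴; J_BC = π(0.619)⁴/32 = 0.0144 m⁴.
θ = (T/G)·Σ L_i/J_i = (1.300e6/76.1×10⁹)·(3.79/0.0220 + 11.3/0.0144) = 0.01634 rad.

16.3 mrad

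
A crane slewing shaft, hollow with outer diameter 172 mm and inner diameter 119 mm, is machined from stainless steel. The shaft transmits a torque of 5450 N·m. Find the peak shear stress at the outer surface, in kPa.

J = π(d_o⁴ − d_i⁴)/32 = π(0.172⁴ − 0.119⁴)/32 = 6.624×10^-5 m⁴.
τ_max = T·r/J = 5450 × 0.0860 / 6.624×10^-5 = 7.076×10^6 Pa.

7080 kPa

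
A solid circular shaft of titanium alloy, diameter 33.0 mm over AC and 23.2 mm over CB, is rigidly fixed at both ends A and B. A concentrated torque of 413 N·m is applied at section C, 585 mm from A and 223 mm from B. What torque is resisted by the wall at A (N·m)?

Compatibility: T_A·a/J_AC = T_B·b/J_CB with T_A + T_B = T₀.
J_AC = 1.16×10^-7 m⁴, J_CB = 2.84×10^-8 m⁴, so T_A = T₀·(J_AC/a)/((J_AC/a)+(J_CB/b)) = 251.7 N·m, T_B = 161.3 N·m.

252 N·m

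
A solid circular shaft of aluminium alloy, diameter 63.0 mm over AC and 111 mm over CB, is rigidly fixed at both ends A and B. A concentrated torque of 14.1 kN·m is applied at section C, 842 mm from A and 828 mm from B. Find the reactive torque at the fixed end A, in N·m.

1310 N·m

Compatibility: T_A·a/J_AC = T_B·b/J_CB with T_A + T_B = T₀.
J_AC = 1.55×10^-6 m⁴, J_CB = 1.49×10^-5 m⁴, so T_A = T₀·(J_AC/a)/((J_AC/a)+(J_CB/b)) = 1306 N·m, T_B = 12790 N·m.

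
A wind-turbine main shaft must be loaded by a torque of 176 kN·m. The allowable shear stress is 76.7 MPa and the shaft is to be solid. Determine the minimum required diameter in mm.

227 mm

For a solid shaft τ_max = 16T/(πd³), so d = (16T/(π τ_allow))^(1/3) = (16·176000/(π·7.67×10^7))^(1/3) = 0.2269 m.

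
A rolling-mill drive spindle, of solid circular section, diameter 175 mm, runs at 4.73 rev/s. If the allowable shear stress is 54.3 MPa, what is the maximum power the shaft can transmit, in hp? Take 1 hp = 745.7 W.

2280 hp

J = πd⁴/32 = π(0.175)⁴/32 = 9.208×10^-5 m⁴.
T_max = τ_allow·J/r = 5.43×10^7 × 9.208×10^-5 / 0.0875 = 57140 N·m.
ω = 2π·4.73 = 29.72 rad/s, so P_max = T_max·ω = 1.698×10^6 W.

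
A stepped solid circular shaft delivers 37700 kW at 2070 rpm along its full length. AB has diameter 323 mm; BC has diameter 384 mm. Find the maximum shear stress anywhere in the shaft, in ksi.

3.81 ksi

ω = 2π·2070/60 = 216.8 rad/s, so T = P/ω = 37700×10³ / 216.8 = 173900 N·m.
Under the same torque, τ_max = 16T/(πd³) is largest where d is smallest — segment AB (d = 323 mm).
τ_max = 16·173900/(π·(0.323)³) = 2.628×10^7 Pa.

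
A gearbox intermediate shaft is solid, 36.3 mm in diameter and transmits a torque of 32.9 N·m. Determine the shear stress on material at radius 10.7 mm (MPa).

2.07 MPa

J = πd⁴/32 = π(0.0363)⁴/32 = 1.705×10^-7 m⁴.
Shear stress varies linearly with radius: τ = T·r/J = 32.90 × 0.0107 / 1.705×10^-7 = 2.065×10^6 Pa.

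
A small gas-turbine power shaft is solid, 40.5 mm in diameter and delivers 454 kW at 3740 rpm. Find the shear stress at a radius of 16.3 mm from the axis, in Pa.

ω = 2π·3740/60 = 391.7 rad/s, so T = P/ω = 454×10³ / 391.7 = 1159 N·m.
J = πd⁴/32 = π(0.0405)⁴/32 = 2.641×10^-7 m⁴.
Shear stress varies linearly with radius: τ = T·r/J = 1159 × 0.0163 / 2.641×10^-7 = 7.154×10^7 Pa.

7.15e7 Pa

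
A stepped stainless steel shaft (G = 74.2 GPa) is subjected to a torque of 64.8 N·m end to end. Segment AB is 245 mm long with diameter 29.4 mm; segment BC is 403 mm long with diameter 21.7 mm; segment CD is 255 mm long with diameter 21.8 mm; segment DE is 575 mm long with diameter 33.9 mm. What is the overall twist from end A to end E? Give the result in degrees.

J_AB = π(0.0294)⁴/32 = 7.33×10^-8 m⁴; J_BC = π(0.0217)⁴/32 = 2.18×10^-8 m⁴; J_CD = π(0.0218)⁴/32 = 2.22×10^-8 m⁴; J_DE = π(0.0339)⁴/32 = 1.30×10^-7 m⁴.
θ = (T/G)·Σ L_i/J_i = (64.80/74.2×10⁹)·(0.245/7.33×10^-8 + 0.403/2.18×10^-8 + 0.255/2.22×10^-8 + 0.575/1.30×10^-7) = 0.03300 rad.

1.89°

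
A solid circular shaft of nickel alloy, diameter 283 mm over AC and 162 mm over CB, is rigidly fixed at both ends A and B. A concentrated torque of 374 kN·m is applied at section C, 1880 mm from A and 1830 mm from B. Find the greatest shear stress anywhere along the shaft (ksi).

Compatibility: T_A·a/J_AC = T_B·b/J_CB with T_A + T_B = T₀.
J_AC = 6.30×10^-4 m⁴, J_CB = 6.76×10^-5 m⁴, so T_A = T₀·(J_AC/a)/((J_AC/a)+(J_CB/b)) = 336800 N·m, T_B = 37160 N·m.
τ in each portion: τ_AC = 7.57×10^7 Pa, τ_CB = 4.45×10^7 Pa; maximum is in AC.
τ_max = T_AC·r/J = 336800·0.141/6.30×10^-4 = 7.569×10^7 Pa.

11.0 ksi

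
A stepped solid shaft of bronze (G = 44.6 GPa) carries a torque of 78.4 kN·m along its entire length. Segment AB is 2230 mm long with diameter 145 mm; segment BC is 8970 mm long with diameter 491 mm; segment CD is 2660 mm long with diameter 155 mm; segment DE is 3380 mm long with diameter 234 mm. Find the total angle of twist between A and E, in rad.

0.196 rad

J_AB = π(0.145)⁴/32 = 4.34×10^-5 m⁴; J_BC = π(0.491)⁴/32 = 5.71×10^-3 m⁴; J_CD = π(0.155)⁴/32 = 5.67×10^-5 m⁴; J_DE = π(0.234)⁴/32 = 2.94×10^-4 m⁴.
θ = (T/G)·Σ L_i/J_i = (78400/44.6×10⁹)·(2.23/4.34×10^-5 + 8.97/5.71×10^-3 + 2.66/5.67×10^-5 + 3.38/2.94×10^-4) = 0.1958 rad.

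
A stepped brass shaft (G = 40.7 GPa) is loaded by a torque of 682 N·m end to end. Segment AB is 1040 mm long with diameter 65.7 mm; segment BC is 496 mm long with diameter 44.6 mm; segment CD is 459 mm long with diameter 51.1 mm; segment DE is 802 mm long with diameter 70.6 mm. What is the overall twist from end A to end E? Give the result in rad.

0.0479 rad

J_AB = π(0.0657)⁴/32 = 1.83×10^-6 m⁴; J_BC = π(0.0446)⁴/32 = 3.88×10^-7 m⁴; J_CD = π(0.0511)⁴/32 = 6.69×10^-7 m⁴; J_DE = π(0.0706)⁴/32 = 2.44×10^-6 m⁴.
θ = (T/G)·Σ L_i/J_i = (682.0/40.7×10⁹)·(1.04/1.83×10^-6 + 0.496/3.88×10^-7 + 0.459/6.69×10^-7 + 0.802/2.44×10^-6) = 0.04792 rad.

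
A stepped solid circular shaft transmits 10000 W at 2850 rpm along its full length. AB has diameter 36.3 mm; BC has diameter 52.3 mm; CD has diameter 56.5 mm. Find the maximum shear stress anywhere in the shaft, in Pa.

3.57e6 Pa

ω = 2π·2850/60 = 298.5 rad/s, so T = P/ω = 10000 / 298.5 = 33.51 N·m.
Under the same torque, τ_max = 16T/(πd³) is largest where d is smallest — segment AB (d = 36.3 mm).
τ_max = 16·33.51/(π·(0.0363)³) = 3.568×10^6 Pa.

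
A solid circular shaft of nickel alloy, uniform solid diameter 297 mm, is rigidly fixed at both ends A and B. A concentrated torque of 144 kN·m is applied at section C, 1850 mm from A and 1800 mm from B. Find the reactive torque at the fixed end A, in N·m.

71000 N·m

With uniform GJ and both ends fixed, compatibility θ_AC = θ_CB gives T_A·a = T_B·b, together with T_A + T_B = T₀.
T_A = T₀·b/(a+b) = 144000·1800/3650 = 71010 N·m; T_B = 72990 N·m.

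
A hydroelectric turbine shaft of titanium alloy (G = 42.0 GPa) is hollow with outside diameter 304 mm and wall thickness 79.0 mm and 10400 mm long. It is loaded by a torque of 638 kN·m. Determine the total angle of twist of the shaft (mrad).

J = π(d_o⁴ − d_i⁴)/32 = π(0.304⁴ − 0.146⁴)/32 = 7.939×10^-4 m⁴.
θ = T·L/(G·J) = 638000 × 10.4 / (42.0×10⁹ × 7.939×10^-4) = 0.1990 rad.

199 mrad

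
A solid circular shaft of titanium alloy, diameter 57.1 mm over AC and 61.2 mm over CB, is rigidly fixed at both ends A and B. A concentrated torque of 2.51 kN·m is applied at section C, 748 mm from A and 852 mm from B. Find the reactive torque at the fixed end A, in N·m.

Compatibility: T_A·a/J_AC = T_B·b/J_CB with T_A + T_B = T₀.
J_AC = 1.04×10^-6 m⁴, J_CB = 1.38×10^-6 m⁴, so T_A = T₀·(J_AC/a)/((J_AC/a)+(J_CB/b)) = 1163 N·m, T_B = 1347 N·m.

1160 N·m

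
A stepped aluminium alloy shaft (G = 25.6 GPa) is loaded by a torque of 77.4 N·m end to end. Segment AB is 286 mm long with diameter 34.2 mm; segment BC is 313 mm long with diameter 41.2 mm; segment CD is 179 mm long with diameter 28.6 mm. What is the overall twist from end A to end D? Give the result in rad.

0.0180 rad

J_AB = π(0.0342)⁴/32 = 1.34×10^-7 m⁴; J_BC = π(0.0412)⁴/32 = 2.83×10^-7 m⁴; J_CD = π(0.0286)⁴/32 = 6.57×10^-8 m⁴.
θ = (T/G)·Σ L_i/J_i = (77.40/25.6×10⁹)·(0.286/1.34×10^-7 + 0.313/2.83×10^-7 + 0.179/6.57×10^-8) = 0.01802 rad.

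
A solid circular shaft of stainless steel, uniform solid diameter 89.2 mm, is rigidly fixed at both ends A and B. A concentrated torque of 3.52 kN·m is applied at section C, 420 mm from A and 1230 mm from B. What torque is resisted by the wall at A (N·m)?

2620 N·m

With uniform GJ and both ends fixed, compatibility θ_AC = θ_CB gives T_A·a = T_B·b, together with T_A + T_B = T₀.
T_A = T₀·b/(a+b) = 3520·1230/1650 = 2624 N·m; T_B = 896.0 N·m.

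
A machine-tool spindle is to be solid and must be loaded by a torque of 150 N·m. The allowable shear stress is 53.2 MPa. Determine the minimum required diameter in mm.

For a solid shaft τ_max = 16T/(πd³), so d = (16T/(π τ_allow))^(1/3) = (16·150.0/(π·5.32×10^7))^(1/3) = 0.02431 m.

24.3 mm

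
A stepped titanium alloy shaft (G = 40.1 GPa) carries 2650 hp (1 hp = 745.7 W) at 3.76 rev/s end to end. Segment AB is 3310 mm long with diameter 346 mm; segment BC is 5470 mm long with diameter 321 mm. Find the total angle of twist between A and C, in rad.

ω = 2π·3.76 = 23.62 rad/s, so T = P/ω = 2650×745.7 / 23.62 = 83650 N·m.
J_AB = π(0.346)⁴/32 = 1.41×10^-3 m⁴; J_BC = π(0.321)⁴/32 = 1.04×10^-3 m⁴.
θ = (T/G)·Σ L_i/J_i = (83650/40.1×10⁹)·(3.31/1.41×10^-3 + 5.47/1.04×10^-3) = 0.01585 rad.

0.0159 rad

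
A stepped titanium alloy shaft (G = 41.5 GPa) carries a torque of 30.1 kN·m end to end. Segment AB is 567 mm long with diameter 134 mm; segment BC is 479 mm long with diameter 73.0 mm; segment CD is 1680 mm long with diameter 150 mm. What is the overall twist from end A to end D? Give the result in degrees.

9.29°

J_AB = π(0.134)⁴/32 = 3.17×10^-5 m⁴; J_BC = π(0.0730)⁴/32 = 2.79×10^-6 m⁴; J_CD = π(0.150)⁴/32 = 4.97×10^-5 m⁴.
θ = (T/G)·Σ L_i/J_i = (30100/41.5×10⁹)·(0.567/3.17×10^-5 + 0.479/2.79×10^-6 + 1.68/4.97×10^-5) = 0.1621 rad.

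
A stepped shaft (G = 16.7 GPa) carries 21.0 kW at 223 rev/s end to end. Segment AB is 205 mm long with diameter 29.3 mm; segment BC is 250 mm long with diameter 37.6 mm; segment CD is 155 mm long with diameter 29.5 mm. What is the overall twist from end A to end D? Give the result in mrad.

5.56 mrad

ω = 2π·223 = 1401 rad/s, so T = P/ω = 21.0×10³ / 1401 = 14.99 N·m.
J_AB = π(0.0293)⁴/32 = 7.24×10^-8 m⁴; J_BC = π(0.0376)⁴/32 = 1.96×10^-7 m⁴; J_CD = π(0.0295)⁴/32 = 7.44×10^-8 m⁴.
θ = (T/G)·Σ L_i/J_i = (14.99/16.7×10⁹)·(0.205/7.24×10^-8 + 0.250/1.96×10^-7 + 0.155/7.44×10^-8) = 5.557×10^-3 rad.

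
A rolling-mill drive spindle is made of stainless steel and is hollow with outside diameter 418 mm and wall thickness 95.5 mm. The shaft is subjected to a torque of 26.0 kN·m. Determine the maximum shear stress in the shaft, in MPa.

1.99 MPa

J = π(d_o⁴ − d_i⁴)/32 = π(0.418⁴ − 0.227⁴)/32 = 2.736×10^-3 m⁴.
τ_max = T·r/J = 26000 × 0.209 / 2.736×10^-3 = 1.986×10^6 Pa.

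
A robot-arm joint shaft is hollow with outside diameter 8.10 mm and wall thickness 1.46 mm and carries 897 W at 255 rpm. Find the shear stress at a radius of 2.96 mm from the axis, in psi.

ω = 2π·255/60 = 26.70 rad/s, so T = P/ω = 897 / 26.70 = 33.59 N·m.
J = π(d_o⁴ − d_i⁴)/32 = π(0.00810⁴ − 0.00518⁴)/32 = 3.519×10^-10 m⁴.
Shear stress varies linearly with radius: τ = T·r/J = 33.59 × 0.00296 / 3.519×10^-10 = 2.825×10^8 Pa.

41000 psi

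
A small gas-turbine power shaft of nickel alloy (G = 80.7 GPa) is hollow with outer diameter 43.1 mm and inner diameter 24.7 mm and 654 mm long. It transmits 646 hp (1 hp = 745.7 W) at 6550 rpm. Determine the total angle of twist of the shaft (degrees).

1.08°

ω = 2π·6550/60 = 685.9 rad/s, so T = P/ω = 646×745.7 / 685.9 = 702.3 N·m.
J = π(d_o⁴ − d_i⁴)/32 = π(0.0431⁴ − 0.0247⁴)/32 = 3.022×10^-7 m⁴.
θ = T·L/(G·J) = 702.3 × 0.654 / (80.7×10⁹ × 3.022×10^-7) = 0.01883 rad.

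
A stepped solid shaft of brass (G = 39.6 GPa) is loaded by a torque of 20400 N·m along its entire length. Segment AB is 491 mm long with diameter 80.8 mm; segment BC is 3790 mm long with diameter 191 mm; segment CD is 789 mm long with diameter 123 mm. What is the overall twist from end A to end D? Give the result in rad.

0.0935 rad

J_AB = π(0.0808)⁴/32 = 4.18×10^-6 m⁴; J_BC = π(0.191)⁴/32 = 1.31×10^-4 m⁴; J_CD = π(0.123)⁴/32 = 2.25×10^-5 m⁴.
θ = (T/G)·Σ L_i/J_i = (20400/39.6×10⁹)·(0.491/4.18×10^-6 + 3.79/1.31×10^-4 + 0.789/2.25×10^-5) = 0.09348 rad.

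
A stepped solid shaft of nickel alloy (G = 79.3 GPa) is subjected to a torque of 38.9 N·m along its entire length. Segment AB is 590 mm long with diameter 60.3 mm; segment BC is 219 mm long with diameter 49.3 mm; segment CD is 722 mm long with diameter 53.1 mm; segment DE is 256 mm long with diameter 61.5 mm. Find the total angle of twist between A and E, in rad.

J_AB = π(0.0603)⁴/32 = 1.30×10^-6 m⁴; J_BC = π(0.0493)⁴/32 = 5.80×10^-7 m⁴; J_CD = π(0.0531)⁴/32 = 7.81×10^-7 m⁴; J_DE = π(0.0615)⁴/32 = 1.40×10^-6 m⁴.
θ = (T/G)·Σ L_i/J_i = (38.90/79.3×10⁹)·(0.590/1.30×10^-6 + 0.219/5.80×10^-7 + 0.722/7.81×10^-7 + 0.256/1.40×10^-6) = 9.514×10^-4 rad.

9.51e-4 rad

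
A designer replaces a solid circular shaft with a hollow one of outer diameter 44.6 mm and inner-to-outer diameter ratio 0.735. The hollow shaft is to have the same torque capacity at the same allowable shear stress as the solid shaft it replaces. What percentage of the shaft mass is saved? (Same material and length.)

Equal τ_max and T ⇒ the solid shaft needs d_s³ = d_o³(1−k⁴), so d_s = 44.6·(1−0.735⁴)^(1/3) = 39.75 mm.
Area ratio A_h/A_s = d_o²(1−k²)/d_s² = (1−k²)/(1−k⁴)^(2/3) = 0.5787.
Mass saving = 1 − 0.5787 = 42.1 %.

42.1 %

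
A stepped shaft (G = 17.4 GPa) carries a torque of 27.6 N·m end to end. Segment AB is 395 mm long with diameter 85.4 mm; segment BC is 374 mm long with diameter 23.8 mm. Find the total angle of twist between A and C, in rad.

0.0190 rad

J_AB = π(0.0854)⁴/32 = 5.22×10^-6 m⁴; J_BC = π(0.0238)⁴/32 = 3.15×10^-8 m⁴.
θ = (T/G)·Σ L_i/J_i = (27.60/17.4×10⁹)·(0.395/5.22×10^-6 + 0.374/3.15×10^-8) = 0.01895 rad.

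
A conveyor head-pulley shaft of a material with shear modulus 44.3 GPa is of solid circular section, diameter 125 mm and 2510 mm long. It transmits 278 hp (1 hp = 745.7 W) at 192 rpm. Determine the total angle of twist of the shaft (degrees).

1.40°

ω = 2π·192/60 = 20.11 rad/s, so T = P/ω = 278×745.7 / 20.11 = 10310 N·m.
J = πd⁴/32 = π(0.125)⁴/32 = 2.397×10^-5 m⁴.
θ = T·L/(G·J) = 10310 × 2.51 / (44.3×10⁹ × 2.397×10^-5) = 0.02437 rad.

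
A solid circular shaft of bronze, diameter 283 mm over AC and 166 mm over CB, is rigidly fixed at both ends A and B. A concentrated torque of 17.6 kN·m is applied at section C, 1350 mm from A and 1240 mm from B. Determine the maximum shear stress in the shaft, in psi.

508 psi

Compatibility: T_A·a/J_AC = T_B·b/J_CB with T_A + T_B = T₀.
J_AC = 6.30×10^-4 m⁴, J_CB = 7.45×10^-5 m⁴, so T_A = T₀·(J_AC/a)/((J_AC/a)+(J_CB/b)) = 15590 N·m, T_B = 2009 N·m.
τ in each portion: τ_AC = 3.50×10^6 Pa, τ_CB = 2.24×10^6 Pa; maximum is in AC.
τ_max = T_AC·r/J = 15590·0.141/6.30×10^-4 = 3.503×10^6 Pa.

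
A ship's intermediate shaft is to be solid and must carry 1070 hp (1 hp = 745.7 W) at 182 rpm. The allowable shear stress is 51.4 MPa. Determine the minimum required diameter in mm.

ω = 2π·182/60 = 19.06 rad/s, so T = P/ω = 1070×745.7 / 19.06 = 41860 N·m.
For a solid shaft τ_max = 16T/(πd³), so d = (16T/(π τ_allow))^(1/3) = (16·41860/(π·5.14×10^7))^(1/3) = 0.1607 m.

161 mm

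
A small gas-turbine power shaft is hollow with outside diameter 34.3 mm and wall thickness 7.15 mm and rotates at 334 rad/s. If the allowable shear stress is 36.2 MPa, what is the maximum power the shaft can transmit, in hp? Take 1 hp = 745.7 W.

J = π(d_o⁴ − d_i⁴)/32 = π(0.0343⁴ − 0.0200⁴)/32 = 1.202×10^-7 m⁴.
T_max = τ_allow·J/r = 3.62×10^7 × 1.202×10^-7 / 0.0171 = 253.7 N·m.
ω = 334 rad/s, so P_max = T_max·ω = 8.473×10^4 W.

114 hp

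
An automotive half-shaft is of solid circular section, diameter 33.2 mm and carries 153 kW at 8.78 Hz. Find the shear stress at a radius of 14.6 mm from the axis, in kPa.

ω = 2π·8.78 = 55.17 rad/s, so T = P/ω = 153×10³ / 55.17 = 2773 N·m.
J = πd⁴/32 = π(0.0332)⁴/32 = 1.193×10^-7 m⁴.
Shear stress varies linearly with radius: τ = T·r/J = 2773 × 0.0146 / 1.193×10^-7 = 3.395×10^8 Pa.

339000 kPa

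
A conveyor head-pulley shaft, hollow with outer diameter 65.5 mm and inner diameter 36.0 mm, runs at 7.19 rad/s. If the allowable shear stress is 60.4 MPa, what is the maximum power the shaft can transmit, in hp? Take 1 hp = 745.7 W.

J = π(d_o⁴ − d_i⁴)/32 = π(0.0655⁴ − 0.0360⁴)/32 = 1.642×10^-6 m⁴.
T_max = τ_allow·J/r = 6.04×10^7 × 1.642×10^-6 / 0.0328 = 3029 N·m.
ω = 7.19 rad/s, so P_max = T_max·ω = 2.178×10^4 W.

29.2 hp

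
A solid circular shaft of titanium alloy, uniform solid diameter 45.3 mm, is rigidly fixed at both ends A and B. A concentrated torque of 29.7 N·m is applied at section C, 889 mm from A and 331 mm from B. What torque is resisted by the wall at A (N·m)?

8.06 N·m

With uniform GJ and both ends fixed, compatibility θ_AC = θ_CB gives T_A·a = T_B·b, together with T_A + T_B = T₀.
T_A = T₀·b/(a+b) = 29.70·331/1220 = 8.058 N·m; T_B = 21.64 N·m.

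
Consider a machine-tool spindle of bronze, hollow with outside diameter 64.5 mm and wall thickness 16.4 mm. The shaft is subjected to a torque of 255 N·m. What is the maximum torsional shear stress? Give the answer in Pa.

J = π(d_o⁴ − d_i⁴)/32 = π(0.0645⁴ − 0.0317⁴)/32 = 1.600×10^-6 m⁴.
τ_max = T·r/J = 255.0 × 0.0323 / 1.600×10^-6 = 5.140×10^6 Pa.

5.14e6 Pa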